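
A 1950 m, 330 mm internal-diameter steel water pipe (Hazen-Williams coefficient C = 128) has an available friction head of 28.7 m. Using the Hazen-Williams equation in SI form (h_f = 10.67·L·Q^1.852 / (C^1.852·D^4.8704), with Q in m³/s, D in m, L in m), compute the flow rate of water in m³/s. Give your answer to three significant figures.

Q ≈ 0.198 m³/s

Rearranging: Q = [h_f·C^1.852·D^4.8704 / (10.67·L)]^(1/1.852)
Q = [28.7·128^1.852·0.330^4.8704 / (10.67·1950)]^0.540 = 0.1979 m³/s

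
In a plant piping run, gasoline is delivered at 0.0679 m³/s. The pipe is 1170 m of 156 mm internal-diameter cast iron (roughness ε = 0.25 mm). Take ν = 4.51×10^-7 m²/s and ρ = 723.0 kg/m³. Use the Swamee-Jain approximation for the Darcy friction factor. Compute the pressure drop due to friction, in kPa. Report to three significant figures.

V = 4Q/(πD²) = 4·0.0679/(π·0.156²) = 3.552 m/s
Re = VD/ν = 3.552·0.156/4.51×10^-7 = 1.23×10^6 → turbulent
ε/D = 0.25/156 = 0.00160
Swamee-Jain: f = 0.02235
h_f = f(L/D)V²/(2g) = 0.02235·(1170/0.156)·3.552²/(2·9.81) = 107.8 m
Δp = ρg·h_f = 723.0·9.81·107.8 = 764.6 kPa

Δp ≈ 765 kPa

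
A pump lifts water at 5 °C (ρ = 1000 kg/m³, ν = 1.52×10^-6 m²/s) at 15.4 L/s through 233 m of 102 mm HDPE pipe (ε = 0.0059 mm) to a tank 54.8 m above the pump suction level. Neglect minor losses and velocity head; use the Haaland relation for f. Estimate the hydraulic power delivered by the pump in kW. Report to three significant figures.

P_hyd ≈ 9.36 kW

V = 4Q/(πD²) = 1.885 m/s; Re = 1.26×10^5; ε/D = 5.78×10^-5; f = 0.01727
h_f = f(L/D)V²/2g = 7.141 m
Total head H = z + h_f = 54.8 + 7.141 = 61.94 m
P_hyd = ρgQH = 1000·9.81·0.0154·61.94 = 9.358 kW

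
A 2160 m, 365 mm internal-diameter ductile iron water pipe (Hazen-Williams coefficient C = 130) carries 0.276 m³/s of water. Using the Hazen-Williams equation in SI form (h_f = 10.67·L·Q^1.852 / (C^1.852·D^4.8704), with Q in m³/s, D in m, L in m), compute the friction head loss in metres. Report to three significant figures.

h_f ≈ 35.0 m

h_f = 10.67·2160·0.276^1.852 / (130^1.852·0.365^4.8704) = 34.99 m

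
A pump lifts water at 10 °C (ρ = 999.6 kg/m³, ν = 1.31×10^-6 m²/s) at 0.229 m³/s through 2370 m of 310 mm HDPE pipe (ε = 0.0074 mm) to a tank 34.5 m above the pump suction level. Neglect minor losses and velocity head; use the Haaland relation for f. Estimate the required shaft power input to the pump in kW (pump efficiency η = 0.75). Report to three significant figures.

V = 4Q/(πD²) = 3.034 m/s; Re = 7.18×10^5; ε/D = 2.39×10^-5; f = 0.01262
h_f = f(L/D)V²/2g = 45.27 m
Total head H = z + h_f = 34.5 + 45.27 = 79.77 m
P_hyd = ρgQH = 999.6·9.81·0.229·79.77 = 179.1 kW
P_shaft = P_hyd/η = 179.1/0.75 = 238.8 kW

P_shaft ≈ 239 kW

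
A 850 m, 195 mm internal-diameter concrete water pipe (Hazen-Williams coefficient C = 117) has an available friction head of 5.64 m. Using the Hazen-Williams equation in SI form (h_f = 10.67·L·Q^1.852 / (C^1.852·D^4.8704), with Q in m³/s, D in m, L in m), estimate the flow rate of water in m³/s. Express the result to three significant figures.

Q ≈ 0.0295 m³/s

Rearranging: Q = [h_f·C^1.852·D^4.8704 / (10.67·L)]^(1/1.852)
Q = [5.64·117^1.852·0.195^4.8704 / (10.67·850)]^0.540 = 0.02950 m³/s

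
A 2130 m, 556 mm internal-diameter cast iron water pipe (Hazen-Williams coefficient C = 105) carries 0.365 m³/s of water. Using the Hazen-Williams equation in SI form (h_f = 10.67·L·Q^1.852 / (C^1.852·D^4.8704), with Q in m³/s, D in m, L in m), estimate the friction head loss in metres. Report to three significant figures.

h_f ≈ 11.1 m

h_f = 10.67·2130·0.365^1.852 / (105^1.852·0.556^4.8704) = 11.07 m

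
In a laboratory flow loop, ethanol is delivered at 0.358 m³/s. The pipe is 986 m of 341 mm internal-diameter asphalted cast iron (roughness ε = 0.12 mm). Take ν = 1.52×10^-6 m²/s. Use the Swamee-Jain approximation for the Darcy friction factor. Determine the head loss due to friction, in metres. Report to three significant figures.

h_f ≈ 36.9 m

V = 4Q/(πD²) = 4·0.358/(π·0.341²) = 3.920 m/s
Re = VD/ν = 3.920·0.341/1.52×10^-6 = 8.79×10^5 → turbulent
ε/D = 0.12/341 = 3.52×10^-4
Swamee-Jain: f = 0.01629
h_f = f(L/D)V²/(2g) = 0.01629·(986/0.341)·3.920²/(2·9.81) = 36.88 m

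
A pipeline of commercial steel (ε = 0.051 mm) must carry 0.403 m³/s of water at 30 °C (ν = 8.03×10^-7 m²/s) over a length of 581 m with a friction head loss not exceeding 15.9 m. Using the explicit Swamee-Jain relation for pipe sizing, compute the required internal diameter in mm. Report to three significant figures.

Swamee-Jain (Type III): D = 0.66·[ε^1.25·(LQ²/(gh_f))^4.75 + ν·Q^9.4·(L/(gh_f))^5.2]^0.04
LQ²/(gh_f) = 0.6050; L/(gh_f) = 3.725
Term 1 = ε^1.25·(…)^4.75 = 3.96×10^-7; Term 2 = ν·Q^9.4·(…)^5.2 = 1.46×10^-7
D = 0.66·(3.96×10^-7 + 1.46×10^-7)^0.04 = 0.3706 m = 371 mm
Check: V = 3.74 m/s, Re = 1.72×10^6, f = 0.01358, h_f = 15.1 m ≈ 15.9 m ✓

D ≈ 371 mm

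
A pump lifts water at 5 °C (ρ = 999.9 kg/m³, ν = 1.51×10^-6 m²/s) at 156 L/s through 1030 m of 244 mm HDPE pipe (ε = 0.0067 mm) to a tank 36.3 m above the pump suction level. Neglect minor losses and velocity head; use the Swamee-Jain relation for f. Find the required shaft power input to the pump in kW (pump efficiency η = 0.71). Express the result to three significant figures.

V = 4Q/(πD²) = 3.336 m/s; Re = 5.39×10^5; ε/D = 2.75×10^-5; f = 0.01336
h_f = f(L/D)V²/2g = 32.00 m
Total head H = z + h_f = 36.3 + 32.00 = 68.30 m
P_hyd = ρgQH = 999.9·9.81·0.156·68.30 = 104.5 kW
P_shaft = P_hyd/η = 104.5/0.71 = 147.2 kW

P_shaft ≈ 147 kW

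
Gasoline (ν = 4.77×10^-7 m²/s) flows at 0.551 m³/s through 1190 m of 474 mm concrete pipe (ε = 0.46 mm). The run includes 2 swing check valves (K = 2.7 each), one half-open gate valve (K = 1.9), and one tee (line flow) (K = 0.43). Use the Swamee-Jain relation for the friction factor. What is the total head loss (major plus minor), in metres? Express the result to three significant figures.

H_L ≈ 28.3 m

V = 4Q/(πD²) = 3.123 m/s; V²/2g = 0.4969 m
Re = 3.10×10^6, ε/D = 9.70×10^-4 → f = 0.01964 (Swamee-Jain)
Major: h_f = f(L/D)·V²/2g = 0.01964·2511·0.4969 = 24.50 m
Minor: ΣK = 7.73; h_m = ΣK·V²/2g = 3.841 m
Total H_L = 24.50 + 3.841 = 28.34 m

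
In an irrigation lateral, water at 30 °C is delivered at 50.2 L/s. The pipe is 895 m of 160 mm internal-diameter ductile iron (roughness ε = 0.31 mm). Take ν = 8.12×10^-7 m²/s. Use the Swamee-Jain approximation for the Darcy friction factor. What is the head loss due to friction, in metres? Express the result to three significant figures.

V = 4Q/(πD²) = 4·0.0502/(π·0.160²) = 2.497 m/s
Re = VD/ν = 2.497·0.160/8.12×10^-7 = 4.92×10^5 → turbulent
ε/D = 0.31/160 = 0.00194
Swamee-Jain: f = 0.02372
h_f = f(L/D)V²/(2g) = 0.02372·(895/0.160)·2.497²/(2·9.81) = 42.16 m

h_f ≈ 42.2 m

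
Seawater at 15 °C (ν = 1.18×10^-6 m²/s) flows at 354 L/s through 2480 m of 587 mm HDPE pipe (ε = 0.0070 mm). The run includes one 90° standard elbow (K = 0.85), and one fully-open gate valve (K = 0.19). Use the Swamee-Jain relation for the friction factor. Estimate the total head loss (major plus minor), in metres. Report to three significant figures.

H_L ≈ 4.78 m

V = 4Q/(πD²) = 1.308 m/s; V²/2g = 0.08721 m
Re = 6.51×10^5, ε/D = 1.19×10^-5 → f = 0.01272 (Swamee-Jain)
Major: h_f = f(L/D)·V²/2g = 0.01272·4225·0.08721 = 4.687 m
Minor: ΣK = 1.04; h_m = ΣK·V²/2g = 0.09070 m
Total H_L = 4.687 + 0.09070 = 4.777 m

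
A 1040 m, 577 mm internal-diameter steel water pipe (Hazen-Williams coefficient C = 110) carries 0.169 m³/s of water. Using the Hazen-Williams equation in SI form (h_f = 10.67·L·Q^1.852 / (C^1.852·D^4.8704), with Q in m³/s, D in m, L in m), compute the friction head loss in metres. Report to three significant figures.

h_f ≈ 0.995 m

h_f = 10.67·1040·0.169^1.852 / (110^1.852·0.577^4.8704) = 0.9948 m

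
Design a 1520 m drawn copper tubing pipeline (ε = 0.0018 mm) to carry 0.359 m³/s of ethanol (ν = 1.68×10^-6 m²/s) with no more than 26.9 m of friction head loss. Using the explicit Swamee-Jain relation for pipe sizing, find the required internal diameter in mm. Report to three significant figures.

Swamee-Jain (Type III): D = 0.66·[ε^1.25·(LQ²/(gh_f))^4.75 + ν·Q^9.4·(L/(gh_f))^5.2]^0.04
LQ²/(gh_f) = 0.7424; L/(gh_f) = 5.760
Term 1 = ε^1.25·(…)^4.75 = 1.60×10^-8; Term 2 = ν·Q^9.4·(…)^5.2 = 9.94×10^-7
D = 0.66·(1.60×10^-8 + 9.94×10^-7)^0.04 = 0.3799 m = 380 mm
Check: V = 3.17 m/s, Re = 7.16×10^5, f = 0.01238, h_f = 25.3 m ≈ 26.9 m ✓

D ≈ 380 mm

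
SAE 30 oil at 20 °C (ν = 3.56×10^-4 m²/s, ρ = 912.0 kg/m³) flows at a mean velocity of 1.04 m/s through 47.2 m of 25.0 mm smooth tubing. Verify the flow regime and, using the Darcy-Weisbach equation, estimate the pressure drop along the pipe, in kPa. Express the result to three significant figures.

Δp ≈ 816 kPa

Re = VD/ν = 1.04·0.02500/3.56×10^-4 = 73.0 → laminar (Re < 2300)
f = 64/Re = 0.8763
h_f = f(L/D)V²/(2g) = 0.8763·(47.2/0.02500)·1.04²/(2·9.81) = 91.21 m
Δp = ρg·h_f = 912.0·9.81·91.21 = 816.0 kPa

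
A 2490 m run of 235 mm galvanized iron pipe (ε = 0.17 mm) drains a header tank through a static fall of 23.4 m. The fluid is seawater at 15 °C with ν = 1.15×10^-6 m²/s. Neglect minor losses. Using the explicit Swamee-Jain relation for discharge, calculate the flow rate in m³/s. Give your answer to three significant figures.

Swamee-Jain (Type II): Q = -0.965·√(gD⁵h_f/L)·ln[ε/(3.7D) + √(3.17ν²L/(gD³h_f))]
√(gD⁵h_f/L) = √(9.81·0.235⁵·23.4/2490) = 0.008129
ε/(3.7D) = 1.96×10^-4; √(3.17ν²L/(gD³h_f)) = 5.92×10^-5
Q = -0.965·0.008129·ln(2.547×10^-4) = 0.06491 m³/s
Check: V = 1.50 m/s, Re = 3.06×10^5, f = 0.01949, h_f = 23.6 m ≈ 23.4 m ✓

Q ≈ 0.0649 m³/s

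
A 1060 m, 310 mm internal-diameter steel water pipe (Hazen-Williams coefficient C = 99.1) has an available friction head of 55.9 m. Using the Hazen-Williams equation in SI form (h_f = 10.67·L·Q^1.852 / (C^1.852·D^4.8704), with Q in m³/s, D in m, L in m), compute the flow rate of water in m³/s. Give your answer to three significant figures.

Rearranging: Q = [h_f·C^1.852·D^4.8704 / (10.67·L)]^(1/1.852)
Q = [55.9·99.1^1.852·0.310^4.8704 / (10.67·1060)]^0.540 = 0.2590 m³/s

Q ≈ 0.259 m³/s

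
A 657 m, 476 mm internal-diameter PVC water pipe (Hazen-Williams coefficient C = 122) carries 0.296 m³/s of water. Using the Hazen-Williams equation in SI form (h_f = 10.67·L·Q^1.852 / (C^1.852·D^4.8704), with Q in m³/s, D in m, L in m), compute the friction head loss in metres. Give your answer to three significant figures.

h_f = 10.67·657·0.296^1.852 / (122^1.852·0.476^4.8704) = 3.739 m

h_f ≈ 3.74 m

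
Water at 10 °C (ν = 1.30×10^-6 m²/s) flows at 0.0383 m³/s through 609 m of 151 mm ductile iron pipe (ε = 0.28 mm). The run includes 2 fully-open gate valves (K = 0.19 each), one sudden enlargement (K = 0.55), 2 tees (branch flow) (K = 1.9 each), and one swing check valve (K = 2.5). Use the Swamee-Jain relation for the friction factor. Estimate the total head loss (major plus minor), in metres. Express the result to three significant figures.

V = 4Q/(πD²) = 2.139 m/s; V²/2g = 0.2331 m
Re = 2.48×10^5, ε/D = 0.00185 → f = 0.02388 (Swamee-Jain)
Major: h_f = f(L/D)·V²/2g = 0.02388·4033·0.2331 = 22.45 m
Minor: ΣK = 7.23; h_m = ΣK·V²/2g = 1.686 m
Total H_L = 22.45 + 1.686 = 24.14 m

H_L ≈ 24.1 m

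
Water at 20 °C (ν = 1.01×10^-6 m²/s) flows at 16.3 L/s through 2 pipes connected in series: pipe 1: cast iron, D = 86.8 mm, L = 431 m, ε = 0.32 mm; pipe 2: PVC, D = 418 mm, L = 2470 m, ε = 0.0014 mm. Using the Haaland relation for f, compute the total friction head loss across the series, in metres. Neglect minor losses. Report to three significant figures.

Pipe 1: V = 2.755 m/s, Re = 2.37×10^5, ε/D = 0.00369, f = 0.02825, h_1 = f(L/D)V²/2g = 54.25 m
Pipe 2: V = 0.1188 m/s, Re = 4.92×10^4, ε/D = 3.35×10^-6, f = 0.02080, h_2 = f(L/D)V²/2g = 0.08838 m
Series → Q common, losses add: H = Σh = 54.34 m

H ≈ 54.3 m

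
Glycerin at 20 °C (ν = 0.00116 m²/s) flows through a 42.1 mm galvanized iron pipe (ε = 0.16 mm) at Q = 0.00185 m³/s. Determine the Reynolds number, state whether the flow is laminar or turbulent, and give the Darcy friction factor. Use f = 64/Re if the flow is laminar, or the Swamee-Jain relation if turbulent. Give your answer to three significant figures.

V = 4Q/(πD²) = 1.329 m/s
Re = VD/ν = 1.329·0.0421/0.00116 = 48.2
Re < 2300 → laminar → f = 64/Re = 1.327

Re ≈ 48.2; laminar; f = 64/Re ≈ 1.33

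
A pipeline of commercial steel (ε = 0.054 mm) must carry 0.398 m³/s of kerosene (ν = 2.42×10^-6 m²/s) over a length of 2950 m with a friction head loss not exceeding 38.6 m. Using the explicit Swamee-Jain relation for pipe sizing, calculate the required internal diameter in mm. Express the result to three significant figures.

Swamee-Jain (Type III): D = 0.66·[ε^1.25·(LQ²/(gh_f))^4.75 + ν·Q^9.4·(L/(gh_f))^5.2]^0.04
LQ²/(gh_f) = 1.234; L/(gh_f) = 7.791
Term 1 = ε^1.25·(…)^4.75 = 1.26×10^-5; Term 2 = ν·Q^9.4·(…)^5.2 = 1.81×10^-5
D = 0.66·(1.26×10^-5 + 1.81×10^-5)^0.04 = 0.4356 m = 436 mm
Check: V = 2.67 m/s, Re = 4.81×10^5, f = 0.01480, h_f = 36.5 m ≈ 38.6 m ✓

D ≈ 436 mm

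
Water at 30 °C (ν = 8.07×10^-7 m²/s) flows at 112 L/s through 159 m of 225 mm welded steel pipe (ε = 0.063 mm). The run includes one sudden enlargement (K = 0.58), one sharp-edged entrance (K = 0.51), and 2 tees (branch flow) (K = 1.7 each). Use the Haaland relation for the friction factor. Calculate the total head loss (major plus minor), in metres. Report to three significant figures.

V = 4Q/(πD²) = 2.817 m/s; V²/2g = 0.4044 m
Re = 7.85×10^5, ε/D = 2.80×10^-4 → f = 0.01558 (Haaland)
Major: h_f = f(L/D)·V²/2g = 0.01558·706.7·0.4044 = 4.453 m
Minor: ΣK = 4.49; h_m = ΣK·V²/2g = 1.816 m
Total H_L = 4.453 + 1.816 = 6.269 m

H_L ≈ 6.27 m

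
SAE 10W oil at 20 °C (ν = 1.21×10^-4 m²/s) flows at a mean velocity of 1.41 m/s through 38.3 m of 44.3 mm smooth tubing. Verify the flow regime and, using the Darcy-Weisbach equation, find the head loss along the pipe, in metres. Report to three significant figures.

h_f ≈ 10.9 m

Re = VD/ν = 1.41·0.04430/1.21×10^-4 = 516 → laminar (Re < 2300)
f = 64/Re = 0.1240
h_f = f(L/D)V²/(2g) = 0.1240·(38.3/0.04430)·1.41²/(2·9.81) = 10.86 m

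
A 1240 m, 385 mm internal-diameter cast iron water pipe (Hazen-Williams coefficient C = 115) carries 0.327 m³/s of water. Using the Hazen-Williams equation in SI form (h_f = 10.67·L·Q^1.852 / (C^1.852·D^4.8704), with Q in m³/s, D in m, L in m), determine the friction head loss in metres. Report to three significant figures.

h_f = 10.67·1240·0.327^1.852 / (115^1.852·0.385^4.8704) = 26.61 m

h_f ≈ 26.6 m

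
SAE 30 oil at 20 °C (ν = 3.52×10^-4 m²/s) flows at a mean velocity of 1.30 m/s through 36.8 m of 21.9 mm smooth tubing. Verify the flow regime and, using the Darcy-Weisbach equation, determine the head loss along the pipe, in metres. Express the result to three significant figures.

h_f ≈ 115 m

Re = VD/ν = 1.30·0.02190/3.52×10^-4 = 80.9 → laminar (Re < 2300)
f = 64/Re = 0.7913
h_f = f(L/D)V²/(2g) = 0.7913·(36.8/0.02190)·1.30²/(2·9.81) = 114.5 m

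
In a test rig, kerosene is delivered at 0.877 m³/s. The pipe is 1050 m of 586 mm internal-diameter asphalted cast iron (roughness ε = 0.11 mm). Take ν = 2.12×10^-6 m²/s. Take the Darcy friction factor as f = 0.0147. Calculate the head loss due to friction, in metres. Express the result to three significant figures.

h_f ≈ 14.2 m

V = 4Q/(πD²) = 4·0.877/(π·0.586²) = 3.252 m/s
h_f = f(L/D)V²/(2g) = 0.01470·(1050/0.586)·3.252²/(2·9.81) = 14.20 m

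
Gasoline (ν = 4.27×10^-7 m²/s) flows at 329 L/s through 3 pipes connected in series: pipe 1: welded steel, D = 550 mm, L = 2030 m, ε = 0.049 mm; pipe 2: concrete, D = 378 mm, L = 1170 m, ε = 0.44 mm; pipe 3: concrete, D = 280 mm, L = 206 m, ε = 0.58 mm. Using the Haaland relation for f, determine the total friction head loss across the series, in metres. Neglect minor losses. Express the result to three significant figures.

Pipe 1: V = 1.385 m/s, Re = 1.78×10^6, ε/D = 8.91×10^-5, f = 0.01262, h_1 = f(L/D)V²/2g = 4.553 m
Pipe 2: V = 2.932 m/s, Re = 2.60×10^6, ε/D = 0.00116, f = 0.02052, h_2 = f(L/D)V²/2g = 27.82 m
Pipe 3: V = 5.343 m/s, Re = 3.50×10^6, ε/D = 0.00207, f = 0.02373, h_3 = f(L/D)V²/2g = 25.41 m
Series → Q common, losses add: H = Σh = 57.78 m

H ≈ 57.8 m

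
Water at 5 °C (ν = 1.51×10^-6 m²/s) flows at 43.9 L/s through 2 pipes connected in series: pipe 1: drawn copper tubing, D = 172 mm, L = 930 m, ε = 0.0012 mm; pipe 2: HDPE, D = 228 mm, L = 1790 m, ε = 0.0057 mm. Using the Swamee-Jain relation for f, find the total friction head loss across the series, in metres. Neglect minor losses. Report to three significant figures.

Pipe 1: V = 1.889 m/s, Re = 2.15×10^5, ε/D = 6.98×10^-6, f = 0.01538, h_1 = f(L/D)V²/2g = 15.13 m
Pipe 2: V = 1.075 m/s, Re = 1.62×10^5, ε/D = 2.50×10^-5, f = 0.01638, h_2 = f(L/D)V²/2g = 7.580 m
Series → Q common, losses add: H = Σh = 22.71 m

H ≈ 22.7 m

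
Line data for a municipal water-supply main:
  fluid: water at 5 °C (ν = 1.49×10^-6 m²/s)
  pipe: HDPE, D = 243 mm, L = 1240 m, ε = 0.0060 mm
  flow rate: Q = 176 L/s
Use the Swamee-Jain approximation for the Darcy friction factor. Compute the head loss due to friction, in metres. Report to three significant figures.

h_f ≈ 48.9 m

V = 4Q/(πD²) = 4·0.176/(π·0.243²) = 3.795 m/s
Re = VD/ν = 3.795·0.243/1.49×10^-6 = 6.19×10^5 → turbulent
ε/D = 0.0060/243 = 2.47×10^-5
Swamee-Jain: f = 0.01304
h_f = f(L/D)V²/(2g) = 0.01304·(1240/0.243)·3.795²/(2·9.81) = 48.85 m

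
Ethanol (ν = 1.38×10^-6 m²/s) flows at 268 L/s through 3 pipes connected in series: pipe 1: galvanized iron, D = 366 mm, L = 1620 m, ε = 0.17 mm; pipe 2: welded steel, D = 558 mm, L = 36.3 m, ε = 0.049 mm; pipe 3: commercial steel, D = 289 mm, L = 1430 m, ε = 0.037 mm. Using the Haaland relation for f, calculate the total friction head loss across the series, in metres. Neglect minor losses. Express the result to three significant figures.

H ≈ 83.6 m

Pipe 1: V = 2.547 m/s, Re = 6.76×10^5, ε/D = 4.64×10^-4, f = 0.01713, h_1 = f(L/D)V²/2g = 25.08 m
Pipe 2: V = 1.096 m/s, Re = 4.43×10^5, ε/D = 8.78×10^-5, f = 0.01434, h_2 = f(L/D)V²/2g = 0.05710 m
Pipe 3: V = 4.086 m/s, Re = 8.56×10^5, ε/D = 1.28×10^-4, f = 0.01388, h_3 = f(L/D)V²/2g = 58.42 m
Series → Q common, losses add: H = Σh = 83.56 m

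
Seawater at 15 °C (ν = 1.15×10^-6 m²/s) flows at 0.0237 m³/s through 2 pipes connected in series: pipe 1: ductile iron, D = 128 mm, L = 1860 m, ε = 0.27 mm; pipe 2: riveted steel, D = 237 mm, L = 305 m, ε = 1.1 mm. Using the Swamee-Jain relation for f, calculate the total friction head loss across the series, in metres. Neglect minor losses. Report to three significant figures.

Pipe 1: V = 1.842 m/s, Re = 2.05×10^5, ε/D = 0.00211, f = 0.02477, h_1 = f(L/D)V²/2g = 62.23 m
Pipe 2: V = 0.5372 m/s, Re = 1.11×10^5, ε/D = 0.00464, f = 0.03083, h_2 = f(L/D)V²/2g = 0.5836 m
Series → Q common, losses add: H = Σh = 62.81 m

H ≈ 62.8 m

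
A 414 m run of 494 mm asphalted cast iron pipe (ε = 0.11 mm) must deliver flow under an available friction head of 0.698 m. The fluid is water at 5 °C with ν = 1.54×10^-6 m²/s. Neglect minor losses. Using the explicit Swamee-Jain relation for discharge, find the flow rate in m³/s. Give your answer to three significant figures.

Q ≈ 0.192 m³/s

Swamee-Jain (Type II): Q = -0.965·√(gD⁵h_f/L)·ln[ε/(3.7D) + √(3.17ν²L/(gD³h_f))]
√(gD⁵h_f/L) = √(9.81·0.494⁵·0.698/414) = 0.02206
ε/(3.7D) = 6.02×10^-5; √(3.17ν²L/(gD³h_f)) = 6.14×10^-5
Q = -0.965·0.02206·ln(1.216×10^-4) = 0.1919 m³/s
Check: V = 1.00 m/s, Re = 3.21×10^5, f = 0.01637, h_f = 0.701 m ≈ 0.698 m ✓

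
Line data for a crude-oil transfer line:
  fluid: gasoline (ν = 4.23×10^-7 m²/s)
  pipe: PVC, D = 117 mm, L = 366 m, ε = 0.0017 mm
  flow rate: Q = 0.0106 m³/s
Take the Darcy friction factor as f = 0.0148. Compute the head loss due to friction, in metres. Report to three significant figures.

V = 4Q/(πD²) = 4·0.0106/(π·0.117²) = 0.9859 m/s
h_f = f(L/D)V²/(2g) = 0.01480·(366/0.117)·0.9859²/(2·9.81) = 2.294 m

h_f ≈ 2.29 m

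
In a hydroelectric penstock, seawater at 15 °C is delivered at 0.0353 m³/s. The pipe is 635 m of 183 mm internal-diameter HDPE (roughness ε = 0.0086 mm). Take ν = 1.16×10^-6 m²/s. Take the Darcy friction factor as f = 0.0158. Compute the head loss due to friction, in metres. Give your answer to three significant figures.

h_f ≈ 5.03 m

V = 4Q/(πD²) = 4·0.0353/(π·0.183²) = 1.342 m/s
h_f = f(L/D)V²/(2g) = 0.01580·(635/0.183)·1.342²/(2·9.81) = 5.033 m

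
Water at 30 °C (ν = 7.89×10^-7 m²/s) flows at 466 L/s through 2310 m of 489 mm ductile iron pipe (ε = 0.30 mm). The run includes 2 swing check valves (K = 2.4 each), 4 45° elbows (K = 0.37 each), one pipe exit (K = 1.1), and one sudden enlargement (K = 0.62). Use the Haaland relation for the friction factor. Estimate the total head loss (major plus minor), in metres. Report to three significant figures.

V = 4Q/(πD²) = 2.481 m/s; V²/2g = 0.3138 m
Re = 1.54×10^6, ε/D = 6.13×10^-4 → f = 0.01778 (Haaland)
Major: h_f = f(L/D)·V²/2g = 0.01778·4724·0.3138 = 26.35 m
Minor: ΣK = 8.00; h_m = ΣK·V²/2g = 2.510 m
Total H_L = 26.35 + 2.510 = 28.86 m

H_L ≈ 28.9 m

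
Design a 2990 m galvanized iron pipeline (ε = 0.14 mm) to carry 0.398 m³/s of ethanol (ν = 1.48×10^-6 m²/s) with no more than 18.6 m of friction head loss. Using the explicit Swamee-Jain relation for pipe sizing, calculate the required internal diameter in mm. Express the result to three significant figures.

Swamee-Jain (Type III): D = 0.66·[ε^1.25·(LQ²/(gh_f))^4.75 + ν·Q^9.4·(L/(gh_f))^5.2]^0.04
LQ²/(gh_f) = 2.596; L/(gh_f) = 16.39
Term 1 = ε^1.25·(…)^4.75 = 0.00141; Term 2 = ν·Q^9.4·(…)^5.2 = 5.30×10^-4
D = 0.66·(0.00141 + 5.30×10^-4)^0.04 = 0.5142 m = 514 mm
Check: V = 1.92 m/s, Re = 6.66×10^5, f = 0.01584, h_f = 17.3 m ≈ 18.6 m ✓

D ≈ 514 mm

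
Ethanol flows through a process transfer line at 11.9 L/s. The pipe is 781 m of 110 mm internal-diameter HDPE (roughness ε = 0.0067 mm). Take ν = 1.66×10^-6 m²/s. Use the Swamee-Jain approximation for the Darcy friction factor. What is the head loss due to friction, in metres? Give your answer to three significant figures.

h_f ≈ 10.7 m

V = 4Q/(πD²) = 4·0.0119/(π·0.110²) = 1.252 m/s
Re = VD/ν = 1.252·0.110/1.66×10^-6 = 8.30×10^4 → turbulent
ε/D = 0.0067/110 = 6.09×10^-5
Swamee-Jain: f = 0.01891
h_f = f(L/D)V²/(2g) = 0.01891·(781/0.110)·1.252²/(2·9.81) = 10.73 m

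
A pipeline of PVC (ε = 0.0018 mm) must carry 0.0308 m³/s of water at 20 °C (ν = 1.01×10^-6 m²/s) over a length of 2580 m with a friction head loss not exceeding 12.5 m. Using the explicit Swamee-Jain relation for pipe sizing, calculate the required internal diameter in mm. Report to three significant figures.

Swamee-Jain (Type III): D = 0.66·[ε^1.25·(LQ²/(gh_f))^4.75 + ν·Q^9.4·(L/(gh_f))^5.2]^0.04
LQ²/(gh_f) = 0.01996; L/(gh_f) = 21.04
Term 1 = ε^1.25·(…)^4.75 = 5.56×10^-16; Term 2 = ν·Q^9.4·(…)^5.2 = 4.75×10^-14
D = 0.66·(5.56×10^-16 + 4.75×10^-14)^0.04 = 0.1936 m = 194 mm
Check: V = 1.05 m/s, Re = 2.01×10^5, f = 0.01561, h_f = 11.6 m ≈ 12.5 m ✓

D ≈ 194 mm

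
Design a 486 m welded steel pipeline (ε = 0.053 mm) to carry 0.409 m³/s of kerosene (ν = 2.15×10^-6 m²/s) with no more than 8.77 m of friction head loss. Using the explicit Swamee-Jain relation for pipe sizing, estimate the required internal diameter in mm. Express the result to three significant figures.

Swamee-Jain (Type III): D = 0.66·[ε^1.25·(LQ²/(gh_f))^4.75 + ν·Q^9.4·(L/(gh_f))^5.2]^0.04
LQ²/(gh_f) = 0.9450; L/(gh_f) = 5.649
Term 1 = ε^1.25·(…)^4.75 = 3.46×10^-6; Term 2 = ν·Q^9.4·(…)^5.2 = 3.92×10^-6
D = 0.66·(3.46×10^-6 + 3.92×10^-6)^0.04 = 0.4114 m = 411 mm
Check: V = 3.08 m/s, Re = 5.89×10^5, f = 0.01455, h_f = 8.30 m ≈ 8.77 m ✓

D ≈ 411 mm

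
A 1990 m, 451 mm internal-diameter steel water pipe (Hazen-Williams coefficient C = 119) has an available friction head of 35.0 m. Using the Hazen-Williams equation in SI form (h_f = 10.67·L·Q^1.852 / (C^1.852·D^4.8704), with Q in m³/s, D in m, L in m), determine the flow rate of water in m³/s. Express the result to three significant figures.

Rearranging: Q = [h_f·C^1.852·D^4.8704 / (10.67·L)]^(1/1.852)
Q = [35.0·119^1.852·0.451^4.8704 / (10.67·1990)]^0.540 = 0.4607 m³/s

Q ≈ 0.461 m³/s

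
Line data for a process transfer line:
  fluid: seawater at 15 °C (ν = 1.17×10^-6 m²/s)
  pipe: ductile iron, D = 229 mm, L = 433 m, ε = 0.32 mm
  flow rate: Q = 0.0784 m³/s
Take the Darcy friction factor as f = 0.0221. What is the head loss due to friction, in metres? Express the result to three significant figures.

h_f ≈ 7.72 m

V = 4Q/(πD²) = 4·0.0784/(π·0.229²) = 1.904 m/s
h_f = f(L/D)V²/(2g) = 0.02210·(433/0.229)·1.904²/(2·9.81) = 7.717 m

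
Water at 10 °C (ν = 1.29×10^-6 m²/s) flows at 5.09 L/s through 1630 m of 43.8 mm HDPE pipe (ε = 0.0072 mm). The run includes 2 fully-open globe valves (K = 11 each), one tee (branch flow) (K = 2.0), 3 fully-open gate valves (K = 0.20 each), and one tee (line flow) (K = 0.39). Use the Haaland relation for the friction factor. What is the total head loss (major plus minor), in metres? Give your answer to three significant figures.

H_L ≈ 407 m

V = 4Q/(πD²) = 3.378 m/s; V²/2g = 0.5816 m
Re = 1.15×10^5, ε/D = 1.64×10^-4 → f = 0.01813 (Haaland)
Major: h_f = f(L/D)·V²/2g = 0.01813·37215·0.5816 = 392.5 m
Minor: ΣK = 25.0; h_m = ΣK·V²/2g = 14.54 m
Total H_L = 392.5 + 14.54 = 407.1 m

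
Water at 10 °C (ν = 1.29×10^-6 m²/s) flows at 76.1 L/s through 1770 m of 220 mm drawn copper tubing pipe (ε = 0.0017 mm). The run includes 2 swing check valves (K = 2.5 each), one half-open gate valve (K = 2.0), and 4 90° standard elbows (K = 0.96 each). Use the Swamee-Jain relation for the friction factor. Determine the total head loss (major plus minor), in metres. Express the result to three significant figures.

H_L ≈ 25.4 m

V = 4Q/(πD²) = 2.002 m/s; V²/2g = 0.2043 m
Re = 3.41×10^5, ε/D = 7.73×10^-6 → f = 0.01413 (Swamee-Jain)
Major: h_f = f(L/D)·V²/2g = 0.01413·8045·0.2043 = 23.22 m
Minor: ΣK = 10.8; h_m = ΣK·V²/2g = 2.214 m
Total H_L = 23.22 + 2.214 = 25.44 m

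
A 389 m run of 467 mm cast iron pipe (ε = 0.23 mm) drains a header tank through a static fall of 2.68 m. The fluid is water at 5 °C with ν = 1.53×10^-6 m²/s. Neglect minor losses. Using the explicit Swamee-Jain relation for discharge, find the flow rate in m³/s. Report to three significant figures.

Swamee-Jain (Type II): Q = -0.965·√(gD⁵h_f/L)·ln[ε/(3.7D) + √(3.17ν²L/(gD³h_f))]
√(gD⁵h_f/L) = √(9.81·0.467⁵·2.68/389) = 0.03875
ε/(3.7D) = 1.33×10^-4; √(3.17ν²L/(gD³h_f)) = 3.28×10^-5
Q = -0.965·0.03875·ln(1.659×10^-4) = 0.3254 m³/s
Check: V = 1.90 m/s, Re = 5.80×10^5, f = 0.01760, h_f = 2.70 m ≈ 2.68 m ✓

Q ≈ 0.325 m³/s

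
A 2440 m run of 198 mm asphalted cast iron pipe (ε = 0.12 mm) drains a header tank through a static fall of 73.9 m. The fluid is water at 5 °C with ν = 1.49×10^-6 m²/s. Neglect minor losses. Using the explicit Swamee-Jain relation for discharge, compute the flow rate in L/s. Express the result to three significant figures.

Q ≈ 77.3 L/s

Swamee-Jain (Type II): Q = -0.965·√(gD⁵h_f/L)·ln[ε/(3.7D) + √(3.17ν²L/(gD³h_f))]
√(gD⁵h_f/L) = √(9.81·0.198⁵·73.9/2440) = 0.009509
ε/(3.7D) = 1.64×10^-4; √(3.17ν²L/(gD³h_f)) = 5.52×10^-5
Q = -0.965·0.009509·ln(2.190×10^-4) = 0.07732 m³/s
Check: V = 2.51 m/s, Re = 3.34×10^5, f = 0.01879, h_f = 74.4 m ≈ 73.9 m ✓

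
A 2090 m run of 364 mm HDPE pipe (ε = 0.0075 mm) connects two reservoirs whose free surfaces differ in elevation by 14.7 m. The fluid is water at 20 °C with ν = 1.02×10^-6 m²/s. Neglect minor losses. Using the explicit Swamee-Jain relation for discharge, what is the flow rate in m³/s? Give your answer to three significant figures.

Q ≈ 0.207 m³/s

Swamee-Jain (Type II): Q = -0.965·√(gD⁵h_f/L)·ln[ε/(3.7D) + √(3.17ν²L/(gD³h_f))]
√(gD⁵h_f/L) = √(9.81·0.364⁵·14.7/2090) = 0.02100
ε/(3.7D) = 5.57×10^-6; √(3.17ν²L/(gD³h_f)) = 3.15×10^-5
Q = -0.965·0.02100·ln(3.705×10^-5) = 0.2067 m³/s
Check: V = 1.99 m/s, Re = 7.09×10^5, f = 0.01271, h_f = 14.7 m ≈ 14.7 m ✓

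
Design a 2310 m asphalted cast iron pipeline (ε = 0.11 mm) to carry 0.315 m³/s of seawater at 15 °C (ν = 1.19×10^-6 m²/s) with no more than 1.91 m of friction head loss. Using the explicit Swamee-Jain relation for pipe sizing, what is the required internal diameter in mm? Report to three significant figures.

D ≈ 693 mm

Swamee-Jain (Type III): D = 0.66·[ε^1.25·(LQ²/(gh_f))^4.75 + ν·Q^9.4·(L/(gh_f))^5.2]^0.04
LQ²/(gh_f) = 12.23; L/(gh_f) = 123.3
Term 1 = ε^1.25·(…)^4.75 = 1.65; Term 2 = ν·Q^9.4·(…)^5.2 = 1.71
D = 0.66·(1.65 + 1.71)^0.04 = 0.6928 m = 693 mm
Check: V = 0.836 m/s, Re = 4.87×10^5, f = 0.01515, h_f = 1.80 m ≈ 1.91 m ✓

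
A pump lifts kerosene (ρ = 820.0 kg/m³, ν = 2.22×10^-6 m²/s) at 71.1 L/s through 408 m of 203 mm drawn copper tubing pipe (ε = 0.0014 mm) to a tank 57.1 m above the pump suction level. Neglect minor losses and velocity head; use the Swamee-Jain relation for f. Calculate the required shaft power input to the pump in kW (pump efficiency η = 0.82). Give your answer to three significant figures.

V = 4Q/(πD²) = 2.197 m/s; Re = 2.01×10^5; ε/D = 6.90×10^-6; f = 0.01558
h_f = f(L/D)V²/2g = 7.703 m
Total head H = z + h_f = 57.1 + 7.703 = 64.80 m
P_hyd = ρgQH = 820.0·9.81·0.0711·64.80 = 37.06 kW
P_shaft = P_hyd/η = 37.06/0.82 = 45.20 kW

P_shaft ≈ 45.2 kW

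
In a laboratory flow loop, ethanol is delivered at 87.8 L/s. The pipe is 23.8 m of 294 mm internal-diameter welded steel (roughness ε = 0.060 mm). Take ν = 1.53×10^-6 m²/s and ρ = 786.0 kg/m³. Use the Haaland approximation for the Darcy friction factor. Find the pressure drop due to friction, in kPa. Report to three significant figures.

V = 4Q/(πD²) = 4·0.0878/(π·0.294²) = 1.293 m/s
Re = VD/ν = 1.293·0.294/1.53×10^-6 = 2.49×10^5 → turbulent
ε/D = 0.060/294 = 2.04×10^-4
Haaland: f = 0.01644
h_f = f(L/D)V²/(2g) = 0.01644·(23.8/0.294)·1.293²/(2·9.81) = 0.1135 m
Δp = ρg·h_f = 786.0·9.81·0.1135 = 0.8751 kPa

Δp ≈ 0.875 kPa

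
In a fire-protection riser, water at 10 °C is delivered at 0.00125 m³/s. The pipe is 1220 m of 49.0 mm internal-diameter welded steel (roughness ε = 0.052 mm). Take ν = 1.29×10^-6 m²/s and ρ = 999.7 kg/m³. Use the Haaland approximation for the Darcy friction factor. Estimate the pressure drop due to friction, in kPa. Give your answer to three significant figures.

V = 4Q/(πD²) = 4·0.00125/(π·0.0490²) = 0.6629 m/s
Re = VD/ν = 0.6629·0.0490/1.29×10^-6 = 2.52×10^4 → turbulent
ε/D = 0.052/49.0 = 0.00106
Haaland: f = 0.02658
h_f = f(L/D)V²/(2g) = 0.02658·(1220/0.0490)·0.6629²/(2·9.81) = 14.82 m
Δp = ρg·h_f = 999.7·9.81·14.82 = 145.3 kPa

Δp ≈ 145 kPa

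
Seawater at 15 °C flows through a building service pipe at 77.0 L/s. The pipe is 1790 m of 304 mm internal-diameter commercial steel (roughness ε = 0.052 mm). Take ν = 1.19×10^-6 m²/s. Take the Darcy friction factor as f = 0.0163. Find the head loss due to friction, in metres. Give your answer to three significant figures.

h_f ≈ 5.51 m

V = 4Q/(πD²) = 4·0.0770/(π·0.304²) = 1.061 m/s
h_f = f(L/D)V²/(2g) = 0.01630·(1790/0.304)·1.061²/(2·9.81) = 5.505 m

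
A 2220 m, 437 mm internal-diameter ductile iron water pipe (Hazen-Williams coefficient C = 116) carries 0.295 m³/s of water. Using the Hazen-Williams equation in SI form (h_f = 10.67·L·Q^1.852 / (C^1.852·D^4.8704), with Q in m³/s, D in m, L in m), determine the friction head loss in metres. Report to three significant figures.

h_f = 10.67·2220·0.295^1.852 / (116^1.852·0.437^4.8704) = 20.91 m

h_f ≈ 20.9 m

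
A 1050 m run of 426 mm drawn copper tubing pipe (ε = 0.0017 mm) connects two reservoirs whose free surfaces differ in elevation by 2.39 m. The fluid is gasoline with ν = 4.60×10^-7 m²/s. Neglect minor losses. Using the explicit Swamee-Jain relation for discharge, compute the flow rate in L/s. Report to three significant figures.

Q ≈ 184 L/s

Swamee-Jain (Type II): Q = -0.965·√(gD⁵h_f/L)·ln[ε/(3.7D) + √(3.17ν²L/(gD³h_f))]
√(gD⁵h_f/L) = √(9.81·0.426⁵·2.39/1050) = 0.01770
ε/(3.7D) = 1.08×10^-6; √(3.17ν²L/(gD³h_f)) = 1.97×10^-5
Q = -0.965·0.01770·ln(2.079×10^-5) = 0.1841 m³/s
Check: V = 1.29 m/s, Re = 1.20×10^6, f = 0.01138, h_f = 2.39 m ≈ 2.39 m ✓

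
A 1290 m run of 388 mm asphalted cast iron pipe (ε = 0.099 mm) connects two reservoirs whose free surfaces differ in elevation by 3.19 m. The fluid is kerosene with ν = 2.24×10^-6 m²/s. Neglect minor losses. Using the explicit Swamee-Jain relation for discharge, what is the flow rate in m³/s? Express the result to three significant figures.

Swamee-Jain (Type II): Q = -0.965·√(gD⁵h_f/L)·ln[ε/(3.7D) + √(3.17ν²L/(gD³h_f))]
√(gD⁵h_f/L) = √(9.81·0.388⁵·3.19/1290) = 0.01461
ε/(3.7D) = 6.90×10^-5; √(3.17ν²L/(gD³h_f)) = 1.06×10^-4
Q = -0.965·0.01461·ln(1.749×10^-4) = 0.1219 m³/s
Check: V = 1.03 m/s, Re = 1.79×10^5, f = 0.01775, h_f = 3.20 m ≈ 3.19 m ✓

Q ≈ 0.122 m³/s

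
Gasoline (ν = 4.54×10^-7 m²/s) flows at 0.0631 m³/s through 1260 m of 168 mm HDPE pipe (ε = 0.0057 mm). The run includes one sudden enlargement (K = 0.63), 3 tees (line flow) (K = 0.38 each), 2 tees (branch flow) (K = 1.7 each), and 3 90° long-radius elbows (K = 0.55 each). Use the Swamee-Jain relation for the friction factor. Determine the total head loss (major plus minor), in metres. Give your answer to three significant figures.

H_L ≈ 40.9 m

V = 4Q/(πD²) = 2.847 m/s; V²/2g = 0.4130 m
Re = 1.05×10^6, ε/D = 3.39×10^-5 → f = 0.01230 (Swamee-Jain)
Major: h_f = f(L/D)·V²/2g = 0.01230·7500·0.4130 = 38.09 m
Minor: ΣK = 6.82; h_m = ΣK·V²/2g = 2.817 m
Total H_L = 38.09 + 2.817 = 40.90 m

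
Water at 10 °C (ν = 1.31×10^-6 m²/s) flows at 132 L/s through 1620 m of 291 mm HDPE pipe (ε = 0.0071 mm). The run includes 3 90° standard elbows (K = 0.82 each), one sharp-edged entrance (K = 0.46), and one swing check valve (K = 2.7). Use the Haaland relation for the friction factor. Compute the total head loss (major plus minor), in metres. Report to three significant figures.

H_L ≈ 16.4 m

V = 4Q/(πD²) = 1.985 m/s; V²/2g = 0.2008 m
Re = 4.41×10^5, ε/D = 2.44×10^-5 → f = 0.01363 (Haaland)
Major: h_f = f(L/D)·V²/2g = 0.01363·5567·0.2008 = 15.23 m
Minor: ΣK = 5.62; h_m = ΣK·V²/2g = 1.128 m
Total H_L = 15.23 + 1.128 = 16.36 m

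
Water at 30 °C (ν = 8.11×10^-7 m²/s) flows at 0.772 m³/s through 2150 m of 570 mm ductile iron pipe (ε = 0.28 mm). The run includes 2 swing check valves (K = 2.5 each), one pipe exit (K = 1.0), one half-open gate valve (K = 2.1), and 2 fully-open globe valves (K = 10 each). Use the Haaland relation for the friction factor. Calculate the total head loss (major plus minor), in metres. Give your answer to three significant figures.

V = 4Q/(πD²) = 3.025 m/s; V²/2g = 0.4665 m
Re = 2.13×10^6, ε/D = 4.91×10^-4 → f = 0.01688 (Haaland)
Major: h_f = f(L/D)·V²/2g = 0.01688·3772·0.4665 = 29.70 m
Minor: ΣK = 28.1; h_m = ΣK·V²/2g = 13.11 m
Total H_L = 29.70 + 13.11 = 42.81 m

H_L ≈ 42.8 m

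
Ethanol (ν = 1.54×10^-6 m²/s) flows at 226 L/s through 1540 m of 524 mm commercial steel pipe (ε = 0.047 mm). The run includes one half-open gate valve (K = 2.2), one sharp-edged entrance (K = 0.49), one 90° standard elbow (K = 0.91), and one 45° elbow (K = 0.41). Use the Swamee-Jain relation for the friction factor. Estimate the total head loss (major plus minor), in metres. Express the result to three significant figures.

V = 4Q/(πD²) = 1.048 m/s; V²/2g = 0.05598 m
Re = 3.57×10^5, ε/D = 8.97×10^-5 → f = 0.01497 (Swamee-Jain)
Major: h_f = f(L/D)·V²/2g = 0.01497·2939·0.05598 = 2.464 m
Minor: ΣK = 4.01; h_m = ΣK·V²/2g = 0.2245 m
Total H_L = 2.464 + 0.2245 = 2.688 m

H_L ≈ 2.69 m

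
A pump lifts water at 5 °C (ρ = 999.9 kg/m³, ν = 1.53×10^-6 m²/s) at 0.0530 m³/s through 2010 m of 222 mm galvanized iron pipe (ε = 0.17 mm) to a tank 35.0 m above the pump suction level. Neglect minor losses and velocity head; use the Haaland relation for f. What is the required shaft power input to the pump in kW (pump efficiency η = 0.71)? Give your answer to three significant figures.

V = 4Q/(πD²) = 1.369 m/s; Re = 1.99×10^5; ε/D = 7.66×10^-4; f = 0.01993
h_f = f(L/D)V²/2g = 17.24 m
Total head H = z + h_f = 35.0 + 17.24 = 52.24 m
P_hyd = ρgQH = 999.9·9.81·0.0530·52.24 = 27.16 kW
P_shaft = P_hyd/η = 27.16/0.71 = 38.25 kW

P_shaft ≈ 38.3 kW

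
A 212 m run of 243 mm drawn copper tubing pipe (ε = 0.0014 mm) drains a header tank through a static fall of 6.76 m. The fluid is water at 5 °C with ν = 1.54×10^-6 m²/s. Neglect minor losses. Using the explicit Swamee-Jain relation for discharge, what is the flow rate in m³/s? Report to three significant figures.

Swamee-Jain (Type II): Q = -0.965·√(gD⁵h_f/L)·ln[ε/(3.7D) + √(3.17ν²L/(gD³h_f))]
√(gD⁵h_f/L) = √(9.81·0.243⁵·6.76/212) = 0.01628
ε/(3.7D) = 1.56×10^-6; √(3.17ν²L/(gD³h_f)) = 4.09×10^-5
Q = -0.965·0.01628·ln(4.248×10^-5) = 0.1581 m³/s
Check: V = 3.41 m/s, Re = 5.38×10^5, f = 0.01302, h_f = 6.73 m ≈ 6.76 m ✓

Q ≈ 0.158 m³/s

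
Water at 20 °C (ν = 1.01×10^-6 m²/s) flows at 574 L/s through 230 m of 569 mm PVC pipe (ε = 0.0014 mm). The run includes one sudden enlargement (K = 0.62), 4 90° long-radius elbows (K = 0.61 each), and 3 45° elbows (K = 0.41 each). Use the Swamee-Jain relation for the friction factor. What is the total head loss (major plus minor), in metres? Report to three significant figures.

H_L ≈ 2.29 m

V = 4Q/(πD²) = 2.257 m/s; V²/2g = 0.2597 m
Re = 1.27×10^6, ε/D = 2.46×10^-6 → f = 0.01122 (Swamee-Jain)
Major: h_f = f(L/D)·V²/2g = 0.01122·404.2·0.2597 = 1.178 m
Minor: ΣK = 4.29; h_m = ΣK·V²/2g = 1.114 m
Total H_L = 1.178 + 1.114 = 2.292 m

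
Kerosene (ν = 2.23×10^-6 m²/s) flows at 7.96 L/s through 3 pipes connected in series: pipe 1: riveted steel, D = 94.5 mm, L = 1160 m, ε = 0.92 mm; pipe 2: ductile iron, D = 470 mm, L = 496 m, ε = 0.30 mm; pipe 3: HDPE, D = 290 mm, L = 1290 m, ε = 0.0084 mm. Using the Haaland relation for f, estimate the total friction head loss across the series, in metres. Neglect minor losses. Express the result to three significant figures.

H ≈ 31.4 m

Pipe 1: V = 1.135 m/s, Re = 4.81×10^4, ε/D = 0.00974, f = 0.03880, h_1 = f(L/D)V²/2g = 31.27 m
Pipe 2: V = 0.04588 m/s, Re = 9670, ε/D = 6.38×10^-4, f = 0.03195, h_2 = f(L/D)V²/2g = 0.003618 m
Pipe 3: V = 0.1205 m/s, Re = 1.57×10^4, ε/D = 2.90×10^-5, f = 0.02743, h_3 = f(L/D)V²/2g = 0.09033 m
Series → Q common, losses add: H = Σh = 31.36 m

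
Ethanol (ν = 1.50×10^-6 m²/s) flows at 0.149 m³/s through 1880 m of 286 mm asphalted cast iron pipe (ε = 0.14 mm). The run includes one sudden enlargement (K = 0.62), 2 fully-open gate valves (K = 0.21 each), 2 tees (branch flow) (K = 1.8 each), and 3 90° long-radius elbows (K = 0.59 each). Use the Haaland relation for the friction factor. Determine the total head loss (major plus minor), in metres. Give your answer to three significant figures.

V = 4Q/(πD²) = 2.319 m/s; V²/2g = 0.2742 m
Re = 4.42×10^5, ε/D = 4.90×10^-4 → f = 0.01761 (Haaland)
Major: h_f = f(L/D)·V²/2g = 0.01761·6573·0.2742 = 31.74 m
Minor: ΣK = 6.41; h_m = ΣK·V²/2g = 1.757 m
Total H_L = 31.74 + 1.757 = 33.50 m

H_L ≈ 33.5 m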